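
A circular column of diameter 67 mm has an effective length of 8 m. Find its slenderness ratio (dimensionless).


Radius of gyration r = d / 4 = 67 / 4 = 16.75 mm
L_eff = 8000.0 mm
Slenderness ratio = L / r = 8000.0 / 16.75 = 477.61 (dimensionless)

477.61 (dimensionless)


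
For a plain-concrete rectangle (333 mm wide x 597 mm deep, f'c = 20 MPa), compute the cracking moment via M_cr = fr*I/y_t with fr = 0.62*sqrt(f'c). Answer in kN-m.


fr = 0.62 * sqrt(20) = 0.62 * 4.4721 = 2.7727 MPa
I = 333 * 597^3 / 12 = 5904538800.75 mm^4
y_t = 298.5 mm
M_cr = fr * I / y_t = 2.7727 * 5904538800.75 / 298.5 N-mm
= 54.8464 kN-m

54.8464 kN-m


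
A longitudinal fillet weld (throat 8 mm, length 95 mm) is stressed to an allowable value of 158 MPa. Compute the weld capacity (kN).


Strength = throat * length * allowable stress
= 8 * 95 * 158 N
= 120080 N
= 120.08 kN

120.08 kN


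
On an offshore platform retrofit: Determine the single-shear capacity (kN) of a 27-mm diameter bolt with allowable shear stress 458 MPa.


A = pi * d^2 / 4 = pi * 27^2 / 4 = 572.5553 mm^2
V = f_v * A / 1000 = 458 * 572.5553 / 1000
= 262.2303 kN

262.2303 kN


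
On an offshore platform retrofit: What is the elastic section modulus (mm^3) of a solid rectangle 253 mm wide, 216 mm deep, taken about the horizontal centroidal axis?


S = b * h^2 / 6
= 253 * 216^2 / 6
= 253 * 46656 / 6
= 1967328.0 mm^3

1967328.0 mm^3


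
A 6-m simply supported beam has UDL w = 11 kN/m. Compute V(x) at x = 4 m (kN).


R_A = w * L / 2 = 11 * 6 / 2 = 33.0 kN
V(x) = R_A - w * x = 33.0 - 11 * 4
= -11.0 kN

-11.0 kN


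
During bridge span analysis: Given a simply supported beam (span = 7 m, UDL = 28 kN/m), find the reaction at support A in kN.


Total load = w * L = 28 * 7 = 196 kN
By symmetry, each reaction R = total / 2 = 196 / 2 = 98.0 kN

98.0 kN


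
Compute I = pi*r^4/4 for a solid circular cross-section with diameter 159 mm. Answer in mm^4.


r = d / 2 = 159 / 2 = 79.5 mm
I = pi * r^4 / 4 = pi * 79.5^4 / 4
= 31373169.51 mm^4

31373169.51 mm^4


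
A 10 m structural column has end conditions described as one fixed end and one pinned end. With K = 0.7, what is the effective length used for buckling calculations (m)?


L_eff = K * L
= 0.7 * 10
= 7.0 m

7.0 m


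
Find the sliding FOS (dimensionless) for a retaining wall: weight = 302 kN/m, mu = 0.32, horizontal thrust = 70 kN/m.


Resisting force = mu * W = 0.32 * 302 = 96.64 kN/m
FOS = Resisting / Driving = 96.64 / 70
= 1.3806 (dimensionless)

1.3806 (dimensionless)


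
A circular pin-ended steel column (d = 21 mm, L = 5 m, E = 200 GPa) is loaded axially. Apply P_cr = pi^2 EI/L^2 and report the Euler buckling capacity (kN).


I = pi * d^4 / 64 = 9546.56 mm^4
L = 5000.0 mm
P_cr = pi^2 * E * I / L^2
= 9.8696 * 200000.0 * 9546.56 / 5000.0^2
= 753.77 N = 0.7538 kN

0.7538 kN


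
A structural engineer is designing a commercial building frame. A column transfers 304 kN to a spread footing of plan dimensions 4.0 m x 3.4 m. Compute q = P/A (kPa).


A = 4.0 * 3.4 = 13.6 m^2
q = P / A = 304 / 13.6
= 22.3529 kPa

22.3529 kPa


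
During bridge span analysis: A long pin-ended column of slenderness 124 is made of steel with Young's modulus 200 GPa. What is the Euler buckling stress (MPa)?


sigma_cr = pi^2 * E / lambda^2
= 9.8696 * 200000.0 / 124^2
= 9.8696 * 200000.0 / 15376
= 128.3767 MPa

128.3767 MPa


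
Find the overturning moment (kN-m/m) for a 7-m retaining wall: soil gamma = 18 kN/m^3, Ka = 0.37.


Pa = 0.5 * Ka * gamma * H^2
= 0.5 * 0.37 * 18 * 7^2
= 163.17 kN/m
Arm = H / 3 = 7 / 3 = 2.3333 m
Mo = Pa * arm = Pa * H / 3 = 163.17 * 7 / 3 = 380.73 kN-m/m

380.73 kN-m/m


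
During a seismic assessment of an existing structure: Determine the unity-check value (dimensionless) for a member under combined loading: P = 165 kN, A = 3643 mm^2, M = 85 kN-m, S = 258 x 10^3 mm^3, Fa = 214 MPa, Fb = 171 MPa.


f_a = P / A = 165000.0 / 3643 = 45.2923 MPa
f_b = M / S = 85000000.0 / 258000.0 = 329.4574 MPa
Ratio = f_a / Fa + f_b / Fb
= 45.2923 / 214 + 329.4574 / 171
= 2.1383 (dimensionless)

2.1383 (dimensionless)


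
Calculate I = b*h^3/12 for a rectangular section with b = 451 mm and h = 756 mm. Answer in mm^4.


I = b * h^3 / 12
= 451 * 756^3 / 12
= 451 * 432081216 / 12
= 16239052368.0 mm^4

16239052368.0 mm^4


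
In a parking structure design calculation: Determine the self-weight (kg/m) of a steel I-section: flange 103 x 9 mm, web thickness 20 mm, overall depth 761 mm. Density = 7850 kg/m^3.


A_flanges = 2 * 103 * 9 = 1854 mm^2
A_web = (761 - 2 * 9) * 20 = 14860 mm^2
A_total = 1854 + 14860 = 16714 mm^2 = 0.016714 m^2
Weight = rho * A = 7850 * 0.016714 = 131.2049 kg/m

131.2049 kg/m


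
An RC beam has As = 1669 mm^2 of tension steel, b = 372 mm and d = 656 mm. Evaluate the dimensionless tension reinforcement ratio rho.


rho = As / (b * d)
= 1669 / (372 * 656)
= 1669 / 244032
= 0.006839 (dimensionless)

0.006839 (dimensionless)


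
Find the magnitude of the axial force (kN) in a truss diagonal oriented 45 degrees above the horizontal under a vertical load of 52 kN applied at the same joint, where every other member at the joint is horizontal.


At the joint, only the diagonal has a vertical component, so vertical equilibrium gives:
F * sin(45) = 52
F = 52 / sin(45)
= 52 / 0.707107
= 73.54 kN

73.54 kN


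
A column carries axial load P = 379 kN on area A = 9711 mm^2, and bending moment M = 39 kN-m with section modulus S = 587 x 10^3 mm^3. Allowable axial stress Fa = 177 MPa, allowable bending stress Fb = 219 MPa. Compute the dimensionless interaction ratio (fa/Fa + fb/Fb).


f_a = P / A = 379000.0 / 9711 = 39.0279 MPa
f_b = M / S = 39000000.0 / 587000.0 = 66.4395 MPa
Ratio = f_a / Fa + f_b / Fb
= 39.0279 / 177 + 66.4395 / 219
= 0.5239 (dimensionless)

0.5239 (dimensionless)


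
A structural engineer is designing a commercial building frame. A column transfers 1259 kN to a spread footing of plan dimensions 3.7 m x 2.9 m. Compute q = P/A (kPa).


A = 3.7 * 2.9 = 10.73 m^2
q = P / A = 1259 / 10.73
= 117.3346 kPa

117.3346 kPa


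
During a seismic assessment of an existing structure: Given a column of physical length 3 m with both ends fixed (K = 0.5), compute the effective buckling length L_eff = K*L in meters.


L_eff = K * L
= 0.5 * 3
= 1.5 m

1.5 m


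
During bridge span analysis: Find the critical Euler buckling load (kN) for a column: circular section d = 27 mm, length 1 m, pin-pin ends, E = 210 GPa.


I = pi * d^4 / 64 = 26087.05 mm^4
L = 1000.0 mm
P_cr = pi^2 * E * I / L^2
= 9.8696 * 210000.0 * 26087.05 / 1000.0^2
= 54068.46 N = 54.0685 kN

54.0685 kN


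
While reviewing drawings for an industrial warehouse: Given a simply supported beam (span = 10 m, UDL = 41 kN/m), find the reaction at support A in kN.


Total load = w * L = 41 * 10 = 410 kN
By symmetry, each reaction R = total / 2 = 410 / 2 = 205.0 kN

205.0 kN


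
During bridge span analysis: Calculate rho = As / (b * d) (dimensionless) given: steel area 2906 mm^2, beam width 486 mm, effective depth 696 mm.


rho = As / (b * d)
= 2906 / (486 * 696)
= 2906 / 338256
= 0.008591 (dimensionless)

0.008591 (dimensionless)


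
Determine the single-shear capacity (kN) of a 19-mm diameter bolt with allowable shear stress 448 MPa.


A = pi * d^2 / 4 = pi * 19^2 / 4 = 283.5287 mm^2
V = f_v * A / 1000 = 448 * 283.5287 / 1000
= 127.0209 kN

127.0209 kN


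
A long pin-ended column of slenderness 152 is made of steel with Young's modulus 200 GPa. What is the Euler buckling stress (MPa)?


sigma_cr = pi^2 * E / lambda^2
= 9.8696 * 200000.0 / 152^2
= 9.8696 * 200000.0 / 23104
= 85.4363 MPa

85.4363 MPa


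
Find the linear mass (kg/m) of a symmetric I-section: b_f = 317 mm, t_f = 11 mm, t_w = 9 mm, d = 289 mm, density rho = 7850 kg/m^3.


A_flanges = 2 * 317 * 11 = 6974 mm^2
A_web = (289 - 2 * 11) * 9 = 2403 mm^2
A_total = 6974 + 2403 = 9377 mm^2 = 0.009377 m^2
Weight = rho * A = 7850 * 0.009377 = 73.6094 kg/m

73.6094 kg/m


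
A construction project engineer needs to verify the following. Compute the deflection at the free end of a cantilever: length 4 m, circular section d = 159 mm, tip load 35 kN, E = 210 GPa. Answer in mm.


I = pi * d^4 / 64 = pi * 159^4 / 64 = 31373169.51 mm^4
L = 4000.0 mm, P = 35000.0 N, E = 210000.0 MPa
delta = P * L^3 / (3 * E * I)
= 35000.0 * 4000.0^3 / (3 * 210000.0 * 31373169.51)
= 113.3311 mm

113.3311 mm


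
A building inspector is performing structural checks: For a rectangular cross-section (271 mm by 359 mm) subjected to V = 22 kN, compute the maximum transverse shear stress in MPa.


A = b * h = 271 * 359 = 97289 mm^2
V = 22 kN = 22000.0 N
tau_max = 1.5 * V / A = 1.5 * 22000.0 / 97289
= 0.3392 MPa

0.3392 MPa


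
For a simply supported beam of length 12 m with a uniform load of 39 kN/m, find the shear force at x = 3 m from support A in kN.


R_A = w * L / 2 = 39 * 12 / 2 = 234.0 kN
V(x) = R_A - w * x = 234.0 - 39 * 3
= 117.0 kN

117.0 kN


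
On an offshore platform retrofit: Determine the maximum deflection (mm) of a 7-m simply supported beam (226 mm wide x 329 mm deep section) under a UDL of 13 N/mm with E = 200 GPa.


I = 226 * 329^3 / 12 = 670679276.17 mm^4
L = 7000.0 mm, w = 13 N/mm, E = 200000.0 MPa
delta = 5 * w * L^4 / (384 * E * I)
= 5 * 13 * 7000.0^4 / (384 * 200000.0 * 670679276.17)
= 3.0299 mm

3.0299 mm


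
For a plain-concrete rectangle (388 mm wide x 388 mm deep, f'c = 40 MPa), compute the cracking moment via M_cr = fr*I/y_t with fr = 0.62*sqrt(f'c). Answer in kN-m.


fr = 0.62 * sqrt(40) = 0.62 * 6.3246 = 3.9212 MPa
I = 388 * 388^3 / 12 = 1888624661.33 mm^4
y_t = 194.0 mm
M_cr = fr * I / y_t = 3.9212 * 1888624661.33 / 194.0 N-mm
= 38.1738 kN-m

38.1738 kN-m


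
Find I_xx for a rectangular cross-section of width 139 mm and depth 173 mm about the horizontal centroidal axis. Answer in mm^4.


I = b * h^3 / 12
= 139 * 173^3 / 12
= 139 * 5177717 / 12
= 59975221.92 mm^4

59975221.92 mm^4


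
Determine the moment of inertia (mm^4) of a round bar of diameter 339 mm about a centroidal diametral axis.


r = d / 2 = 339 / 2 = 169.5 mm
I = pi * r^4 / 4 = pi * 169.5^4 / 4
= 648289058.0 mm^4

648289058.0 mm^4


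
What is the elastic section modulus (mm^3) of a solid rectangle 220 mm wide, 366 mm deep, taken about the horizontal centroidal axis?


S = b * h^2 / 6
= 220 * 366^2 / 6
= 220 * 133956 / 6
= 4911720.0 mm^3

4911720.0 mm^3


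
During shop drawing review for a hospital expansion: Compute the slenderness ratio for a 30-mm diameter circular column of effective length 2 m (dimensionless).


Radius of gyration r = d / 4 = 30 / 4 = 7.5 mm
L_eff = 2000.0 mm
Slenderness ratio = L / r = 2000.0 / 7.5 = 266.67 (dimensionless)

266.67 (dimensionless)


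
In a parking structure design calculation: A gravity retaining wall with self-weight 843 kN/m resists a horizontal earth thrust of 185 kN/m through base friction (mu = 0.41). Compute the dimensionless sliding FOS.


Resisting force = mu * W = 0.41 * 843 = 345.63 kN/m
FOS = Resisting / Driving = 345.63 / 185
= 1.8683 (dimensionless)

1.8683 (dimensionless)


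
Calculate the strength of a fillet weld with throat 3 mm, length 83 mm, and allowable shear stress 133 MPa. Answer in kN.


Strength = throat * length * allowable stress
= 3 * 83 * 133 N
= 33117 N
= 33.12 kN

33.12 kN


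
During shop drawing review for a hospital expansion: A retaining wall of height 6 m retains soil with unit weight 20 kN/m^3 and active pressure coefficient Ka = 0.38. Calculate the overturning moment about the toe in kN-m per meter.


Pa = 0.5 * Ka * gamma * H^2
= 0.5 * 0.38 * 20 * 6^2
= 136.8 kN/m
Arm = H / 3 = 6 / 3 = 2.0 m
Mo = Pa * arm = Pa * H / 3 = 136.8 * 6 / 3 = 273.6 kN-m/m

273.6 kN-m/m


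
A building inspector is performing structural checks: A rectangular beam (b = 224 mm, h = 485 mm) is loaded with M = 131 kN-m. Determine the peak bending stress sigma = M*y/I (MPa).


I = b * h^3 / 12 = 224 * 485^3 / 12 = 2129570333.33 mm^4
y = h / 2 = 485 / 2 = 242.5 mm
M = 131 kN-m = 131000000.0 N-mm
sigma = M * y / I = 131000000.0 * 242.5 / 2129570333.33
= 14.92 MPa

14.92 MPa


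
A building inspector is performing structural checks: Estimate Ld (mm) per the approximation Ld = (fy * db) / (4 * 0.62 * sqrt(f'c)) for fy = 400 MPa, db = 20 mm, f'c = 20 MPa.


Ld = (fy * db) / (4 * 0.62 * sqrt(f'c))
= (400 * 20) / (4 * 0.62 * sqrt(20))
= 8000 / 11.0909
= 721.31 mm

721.31 mm


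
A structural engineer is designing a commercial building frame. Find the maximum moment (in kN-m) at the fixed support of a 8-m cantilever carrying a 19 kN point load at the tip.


For a cantilever with a point load at the free end:
M_max = P * L = 19 * 8 = 152 kN-m

152 kN-m


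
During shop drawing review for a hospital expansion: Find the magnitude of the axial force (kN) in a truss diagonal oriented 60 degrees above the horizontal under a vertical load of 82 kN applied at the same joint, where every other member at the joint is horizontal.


At the joint, only the diagonal has a vertical component, so vertical equilibrium gives:
F * sin(60) = 82
F = 82 / sin(60)
= 82 / 0.866025
= 94.69 kN

94.69 kN


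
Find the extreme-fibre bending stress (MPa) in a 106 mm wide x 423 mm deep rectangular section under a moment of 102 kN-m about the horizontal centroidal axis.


I = b * h^3 / 12 = 106 * 423^3 / 12 = 668568208.5 mm^4
y = h / 2 = 423 / 2 = 211.5 mm
M = 102 kN-m = 102000000.0 N-mm
sigma = M * y / I = 102000000.0 * 211.5 / 668568208.5
= 32.27 MPa

32.27 MPa


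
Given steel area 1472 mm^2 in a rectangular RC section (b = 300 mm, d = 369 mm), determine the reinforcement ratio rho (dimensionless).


rho = As / (b * d)
= 1472 / (300 * 369)
= 1472 / 110700
= 0.013297 (dimensionless)

0.013297 (dimensionless)


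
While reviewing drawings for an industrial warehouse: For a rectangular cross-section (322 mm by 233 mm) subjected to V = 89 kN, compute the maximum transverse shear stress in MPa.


A = b * h = 322 * 233 = 75026 mm^2
V = 89 kN = 89000.0 N
tau_max = 1.5 * V / A = 1.5 * 89000.0 / 75026
= 1.7794 MPa

1.7794 MPa


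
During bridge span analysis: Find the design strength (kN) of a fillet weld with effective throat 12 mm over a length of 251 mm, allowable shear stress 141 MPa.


Strength = throat * length * allowable stress
= 12 * 251 * 141 N
= 424692 N
= 424.69 kN

424.69 kN


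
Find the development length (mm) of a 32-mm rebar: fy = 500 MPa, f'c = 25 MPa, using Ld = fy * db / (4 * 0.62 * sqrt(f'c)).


Ld = (fy * db) / (4 * 0.62 * sqrt(f'c))
= (500 * 32) / (4 * 0.62 * sqrt(25))
= 16000 / 12.4
= 1290.32 mm

1290.32 mm


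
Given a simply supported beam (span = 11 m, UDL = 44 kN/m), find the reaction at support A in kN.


Total load = w * L = 44 * 11 = 484 kN
By symmetry, each reaction R = total / 2 = 484 / 2 = 242.0 kN

242.0 kN


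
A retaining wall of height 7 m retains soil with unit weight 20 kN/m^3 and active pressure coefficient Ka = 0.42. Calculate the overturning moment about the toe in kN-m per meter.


Pa = 0.5 * Ka * gamma * H^2
= 0.5 * 0.42 * 20 * 7^2
= 205.8 kN/m
Arm = H / 3 = 7 / 3 = 2.3333 m
Mo = Pa * arm = Pa * H / 3 = 205.8 * 7 / 3 = 480.2 kN-m/m

480.2 kN-m/m


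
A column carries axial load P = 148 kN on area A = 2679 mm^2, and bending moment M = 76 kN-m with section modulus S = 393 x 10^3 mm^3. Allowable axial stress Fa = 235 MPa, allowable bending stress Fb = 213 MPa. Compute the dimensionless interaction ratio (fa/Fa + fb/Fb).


f_a = P / A = 148000.0 / 2679 = 55.2445 MPa
f_b = M / S = 76000000.0 / 393000.0 = 193.3842 MPa
Ratio = f_a / Fa + f_b / Fb
= 55.2445 / 235 + 193.3842 / 213
= 1.143 (dimensionless)

1.143 (dimensionless)


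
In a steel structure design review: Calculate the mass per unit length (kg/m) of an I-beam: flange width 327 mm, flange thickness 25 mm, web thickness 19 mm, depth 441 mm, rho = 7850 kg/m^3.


A_flanges = 2 * 327 * 25 = 16350 mm^2
A_web = (441 - 2 * 25) * 19 = 7429 mm^2
A_total = 16350 + 7429 = 23779 mm^2 = 0.023779 m^2
Weight = rho * A = 7850 * 0.023779 = 186.6652 kg/m

186.6652 kg/m


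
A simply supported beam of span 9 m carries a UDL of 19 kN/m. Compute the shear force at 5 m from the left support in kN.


R_A = w * L / 2 = 19 * 9 / 2 = 85.5 kN
V(x) = R_A - w * x = 85.5 - 19 * 5
= -9.5 kN

-9.5 kN


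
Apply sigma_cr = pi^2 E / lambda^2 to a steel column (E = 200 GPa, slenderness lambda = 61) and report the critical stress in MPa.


sigma_cr = pi^2 * E / lambda^2
= 9.8696 * 200000.0 / 61^2
= 9.8696 * 200000.0 / 3721
= 530.4813 MPa

530.4813 MPa


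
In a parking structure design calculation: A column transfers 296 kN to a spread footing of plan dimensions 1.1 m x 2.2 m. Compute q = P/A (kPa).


A = 1.1 * 2.2 = 2.42 m^2
q = P / A = 296 / 2.42
= 122.314 kPa

122.314 kPa


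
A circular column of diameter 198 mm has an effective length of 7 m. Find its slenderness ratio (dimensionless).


Radius of gyration r = d / 4 = 198 / 4 = 49.5 mm
L_eff = 7000.0 mm
Slenderness ratio = L / r = 7000.0 / 49.5 = 141.41 (dimensionless)

141.41 (dimensionless)


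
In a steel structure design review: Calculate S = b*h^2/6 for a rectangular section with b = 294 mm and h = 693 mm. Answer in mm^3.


S = b * h^2 / 6
= 294 * 693^2 / 6
= 294 * 480249 / 6
= 23532201.0 mm^3

23532201.0 mm^3


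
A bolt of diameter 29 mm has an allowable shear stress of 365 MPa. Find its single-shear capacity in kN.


A = pi * d^2 / 4 = pi * 29^2 / 4 = 660.5199 mm^2
V = f_v * A / 1000 = 365 * 660.5199 / 1000
= 241.0897 kN

241.0897 kN


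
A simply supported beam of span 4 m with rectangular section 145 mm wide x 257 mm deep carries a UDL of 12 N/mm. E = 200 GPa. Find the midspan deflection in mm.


I = 145 * 257^3 / 12 = 205109665.42 mm^4
L = 4000.0 mm, w = 12 N/mm, E = 200000.0 MPa
delta = 5 * w * L^4 / (384 * E * I)
= 5 * 12 * 4000.0^4 / (384 * 200000.0 * 205109665.42)
= 0.9751 mm

0.9751 mm


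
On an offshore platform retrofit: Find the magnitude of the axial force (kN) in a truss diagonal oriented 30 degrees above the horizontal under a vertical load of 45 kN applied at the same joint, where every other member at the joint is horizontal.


At the joint, only the diagonal has a vertical component, so vertical equilibrium gives:
F * sin(30) = 45
F = 45 / sin(30)
= 45 / 0.5
= 90.0 kN

90.0 kN


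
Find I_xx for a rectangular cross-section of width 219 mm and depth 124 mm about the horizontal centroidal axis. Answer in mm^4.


I = b * h^3 / 12
= 219 * 124^3 / 12
= 219 * 1906624 / 12
= 34795888.0 mm^4

34795888.0 mm^4


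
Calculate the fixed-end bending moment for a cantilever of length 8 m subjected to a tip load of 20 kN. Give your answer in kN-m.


For a cantilever with a point load at the free end:
M_max = P * L = 20 * 8 = 160 kN-m

160 kN-m


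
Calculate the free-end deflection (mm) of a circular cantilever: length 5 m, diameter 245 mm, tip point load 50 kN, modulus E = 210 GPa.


I = pi * d^4 / 64 = pi * 245^4 / 64 = 176861879.6 mm^4
L = 5000.0 mm, P = 50000.0 N, E = 210000.0 MPa
delta = P * L^3 / (3 * E * I)
= 50000.0 * 5000.0^3 / (3 * 210000.0 * 176861879.6)
= 56.0926 mm

56.0926 mm


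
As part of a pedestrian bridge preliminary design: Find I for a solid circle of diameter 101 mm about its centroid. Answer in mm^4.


r = d / 2 = 101 / 2 = 50.5 mm
I = pi * r^4 / 4 = pi * 50.5^4 / 4
= 5108052.99 mm^4

5108052.99 mm^4


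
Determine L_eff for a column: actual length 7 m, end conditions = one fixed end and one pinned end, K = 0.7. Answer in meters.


L_eff = K * L
= 0.7 * 7
= 4.9 m

4.9 m


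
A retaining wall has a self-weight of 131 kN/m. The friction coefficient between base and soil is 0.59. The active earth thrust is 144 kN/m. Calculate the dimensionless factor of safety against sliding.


Resisting force = mu * W = 0.59 * 131 = 77.29 kN/m
FOS = Resisting / Driving = 77.29 / 144
= 0.5367 (dimensionless)

0.5367 (dimensionless)


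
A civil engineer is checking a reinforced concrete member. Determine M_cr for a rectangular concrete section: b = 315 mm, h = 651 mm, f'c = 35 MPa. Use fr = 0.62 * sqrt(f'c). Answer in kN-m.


fr = 0.62 * sqrt(35) = 0.62 * 5.9161 = 3.668 MPa
I = 315 * 651^3 / 12 = 7242229338.75 mm^4
y_t = 325.5 mm
M_cr = fr * I / y_t = 3.668 * 7242229338.75 / 325.5 N-mm
= 81.6107 kN-m

81.6107 kN-m


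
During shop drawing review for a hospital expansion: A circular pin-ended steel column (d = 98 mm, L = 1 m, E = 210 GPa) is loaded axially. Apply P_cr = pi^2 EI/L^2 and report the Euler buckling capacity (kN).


I = pi * d^4 / 64 = 4527664.12 mm^4
L = 1000.0 mm
P_cr = pi^2 * E * I / L^2
= 9.8696 * 210000.0 * 4527664.12 / 1000.0^2
= 9384113.28 N = 9384.1133 kN

9384.1133 kN


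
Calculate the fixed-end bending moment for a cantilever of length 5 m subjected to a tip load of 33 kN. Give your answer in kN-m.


For a cantilever with a point load at the free end:
M_max = P * L = 33 * 5 = 165 kN-m

165 kN-m


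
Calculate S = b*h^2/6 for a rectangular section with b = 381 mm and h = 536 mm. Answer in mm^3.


S = b * h^2 / 6
= 381 * 536^2 / 6
= 381 * 287296 / 6
= 18243296.0 mm^3

18243296.0 mm^3


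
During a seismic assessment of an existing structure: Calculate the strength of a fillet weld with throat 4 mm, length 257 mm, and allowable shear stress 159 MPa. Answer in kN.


Strength = throat * length * allowable stress
= 4 * 257 * 159 N
= 163452 N
= 163.45 kN

163.45 kN


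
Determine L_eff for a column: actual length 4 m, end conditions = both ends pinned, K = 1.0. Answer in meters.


L_eff = K * L
= 1.0 * 4
= 4.0 m

4.0 m


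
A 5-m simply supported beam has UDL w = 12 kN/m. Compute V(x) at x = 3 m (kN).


R_A = w * L / 2 = 12 * 5 / 2 = 30.0 kN
V(x) = R_A - w * x = 30.0 - 12 * 3
= -6.0 kN

-6.0 kN


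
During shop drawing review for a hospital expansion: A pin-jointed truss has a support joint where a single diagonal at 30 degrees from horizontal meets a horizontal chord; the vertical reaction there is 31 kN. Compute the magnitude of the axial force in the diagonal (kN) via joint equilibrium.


At the joint, only the diagonal has a vertical component, so vertical equilibrium gives:
F * sin(30) = 31
F = 31 / sin(30)
= 31 / 0.5
= 62.0 kN

62.0 kN


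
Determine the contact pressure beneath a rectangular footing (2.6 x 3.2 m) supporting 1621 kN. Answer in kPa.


A = 2.6 * 3.2 = 8.32 m^2
q = P / A = 1621 / 8.32
= 194.8317 kPa

194.8317 kPa


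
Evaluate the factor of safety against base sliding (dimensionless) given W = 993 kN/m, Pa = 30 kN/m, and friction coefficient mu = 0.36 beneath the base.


Resisting force = mu * W = 0.36 * 993 = 357.48 kN/m
FOS = Resisting / Driving = 357.48 / 30
= 11.916 (dimensionless)

11.916 (dimensionless)


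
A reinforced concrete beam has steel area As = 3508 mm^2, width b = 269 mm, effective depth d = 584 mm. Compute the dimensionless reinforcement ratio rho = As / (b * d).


rho = As / (b * d)
= 3508 / (269 * 584)
= 3508 / 157096
= 0.02233 (dimensionless)

0.02233 (dimensionless)


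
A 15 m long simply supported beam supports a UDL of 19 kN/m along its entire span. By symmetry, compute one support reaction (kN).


Total load = w * L = 19 * 15 = 285 kN
By symmetry, each reaction R = total / 2 = 285 / 2 = 142.5 kN

142.5 kN


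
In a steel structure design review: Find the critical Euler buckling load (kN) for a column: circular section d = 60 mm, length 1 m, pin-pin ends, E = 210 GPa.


I = pi * d^4 / 64 = 636172.51 mm^4
L = 1000.0 mm
P_cr = pi^2 * E * I / L^2
= 9.8696 * 210000.0 * 636172.51 / 1000.0^2
= 1318541.92 N = 1318.5419 kN

1318.5419 kN


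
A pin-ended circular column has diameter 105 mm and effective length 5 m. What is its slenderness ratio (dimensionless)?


Radius of gyration r = d / 4 = 105 / 4 = 26.25 mm
L_eff = 5000.0 mm
Slenderness ratio = L / r = 5000.0 / 26.25 = 190.48 (dimensionless)

190.48 (dimensionless)


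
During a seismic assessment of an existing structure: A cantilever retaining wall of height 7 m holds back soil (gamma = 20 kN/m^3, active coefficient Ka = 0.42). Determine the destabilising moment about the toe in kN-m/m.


Pa = 0.5 * Ka * gamma * H^2
= 0.5 * 0.42 * 20 * 7^2
= 205.8 kN/m
Arm = H / 3 = 7 / 3 = 2.3333 m
Mo = Pa * arm = Pa * H / 3 = 205.8 * 7 / 3 = 480.2 kN-m/m

480.2 kN-m/m


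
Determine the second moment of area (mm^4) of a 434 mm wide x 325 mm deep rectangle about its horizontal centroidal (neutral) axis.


I = b * h^3 / 12
= 434 * 325^3 / 12
= 434 * 34328125 / 12
= 1241533854.17 mm^4

1241533854.17 mm^4


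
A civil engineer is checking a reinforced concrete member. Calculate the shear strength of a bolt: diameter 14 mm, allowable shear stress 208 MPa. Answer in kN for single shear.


A = pi * d^2 / 4 = pi * 14^2 / 4 = 153.938 mm^2
V = f_v * A / 1000 = 208 * 153.938 / 1000
= 32.0191 kN

32.0191 kN


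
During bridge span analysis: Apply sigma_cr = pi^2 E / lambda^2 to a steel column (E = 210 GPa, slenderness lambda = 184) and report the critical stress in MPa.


sigma_cr = pi^2 * E / lambda^2
= 9.8696 * 210000.0 / 184^2
= 9.8696 * 210000.0 / 33856
= 61.2186 MPa

61.2186 MPa


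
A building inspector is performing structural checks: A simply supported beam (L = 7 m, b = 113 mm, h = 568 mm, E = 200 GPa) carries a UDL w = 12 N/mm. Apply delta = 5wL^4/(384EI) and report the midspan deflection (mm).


I = 113 * 568^3 / 12 = 1725608234.67 mm^4
L = 7000.0 mm, w = 12 N/mm, E = 200000.0 MPa
delta = 5 * w * L^4 / (384 * E * I)
= 5 * 12 * 7000.0^4 / (384 * 200000.0 * 1725608234.67)
= 1.087 mm

1.087 mm


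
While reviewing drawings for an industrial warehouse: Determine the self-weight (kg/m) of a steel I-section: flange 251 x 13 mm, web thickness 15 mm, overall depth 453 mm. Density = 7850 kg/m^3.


A_flanges = 2 * 251 * 13 = 6526 mm^2
A_web = (453 - 2 * 13) * 15 = 6405 mm^2
A_total = 6526 + 6405 = 12931 mm^2 = 0.012931 m^2
Weight = rho * A = 7850 * 0.012931 = 101.5083 kg/m

101.5083 kg/m


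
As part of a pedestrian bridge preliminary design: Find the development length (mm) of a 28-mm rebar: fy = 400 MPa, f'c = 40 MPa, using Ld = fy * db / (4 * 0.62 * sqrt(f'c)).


Ld = (fy * db) / (4 * 0.62 * sqrt(f'c))
= (400 * 28) / (4 * 0.62 * sqrt(40))
= 11200 / 15.6849
= 714.06 mm

714.06 mm


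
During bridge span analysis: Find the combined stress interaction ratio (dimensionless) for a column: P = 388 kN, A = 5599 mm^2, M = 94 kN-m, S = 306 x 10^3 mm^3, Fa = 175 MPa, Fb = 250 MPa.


f_a = P / A = 388000.0 / 5599 = 69.2981 MPa
f_b = M / S = 94000000.0 / 306000.0 = 307.1895 MPa
Ratio = f_a / Fa + f_b / Fb
= 69.2981 / 175 + 307.1895 / 250
= 1.6247 (dimensionless)

1.6247 (dimensionless)


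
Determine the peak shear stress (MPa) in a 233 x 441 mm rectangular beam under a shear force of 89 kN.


A = b * h = 233 * 441 = 102753 mm^2
V = 89 kN = 89000.0 N
tau_max = 1.5 * V / A = 1.5 * 89000.0 / 102753
= 1.2992 MPa

1.2992 MPa


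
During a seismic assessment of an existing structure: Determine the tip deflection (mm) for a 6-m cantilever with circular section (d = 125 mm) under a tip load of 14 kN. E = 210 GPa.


I = pi * d^4 / 64 = pi * 125^4 / 64 = 11984224.91 mm^4
L = 6000.0 mm, P = 14000.0 N, E = 210000.0 MPa
delta = P * L^3 / (3 * E * I)
= 14000.0 * 6000.0^3 / (3 * 210000.0 * 11984224.91)
= 400.5265 mm

400.5265 mm


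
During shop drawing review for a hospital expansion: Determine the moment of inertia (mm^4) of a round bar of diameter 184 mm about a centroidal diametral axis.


r = d / 2 = 184 / 2 = 92.0 mm
I = pi * r^4 / 4 = pi * 92.0^4 / 4
= 56265371.51 mm^4

56265371.51 mm^4


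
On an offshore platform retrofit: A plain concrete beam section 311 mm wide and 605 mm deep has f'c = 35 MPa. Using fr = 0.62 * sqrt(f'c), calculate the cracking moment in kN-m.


fr = 0.62 * sqrt(35) = 0.62 * 5.9161 = 3.668 MPa
I = 311 * 605^3 / 12 = 5739119489.58 mm^4
y_t = 302.5 mm
M_cr = fr * I / y_t = 3.668 * 5739119489.58 / 302.5 N-mm
= 69.5898 kN-m

69.5898 kN-m


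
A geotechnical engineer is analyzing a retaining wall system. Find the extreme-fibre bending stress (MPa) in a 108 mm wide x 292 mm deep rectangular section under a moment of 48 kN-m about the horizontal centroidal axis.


I = b * h^3 / 12 = 108 * 292^3 / 12 = 224073792.0 mm^4
y = h / 2 = 292 / 2 = 146.0 mm
M = 48 kN-m = 48000000.0 N-mm
sigma = M * y / I = 48000000.0 * 146.0 / 224073792.0
= 31.28 MPa

31.28 MPa


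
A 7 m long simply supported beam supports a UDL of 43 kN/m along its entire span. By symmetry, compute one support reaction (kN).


Total load = w * L = 43 * 7 = 301 kN
By symmetry, each reaction R = total / 2 = 301 / 2 = 150.5 kN

150.5 kN


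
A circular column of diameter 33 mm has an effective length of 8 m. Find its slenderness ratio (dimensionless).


Radius of gyration r = d / 4 = 33 / 4 = 8.25 mm
L_eff = 8000.0 mm
Slenderness ratio = L / r = 8000.0 / 8.25 = 969.7 (dimensionless)

969.7 (dimensionless)


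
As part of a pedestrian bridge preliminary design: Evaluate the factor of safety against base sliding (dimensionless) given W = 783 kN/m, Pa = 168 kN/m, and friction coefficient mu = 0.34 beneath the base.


Resisting force = mu * W = 0.34 * 783 = 266.22 kN/m
FOS = Resisting / Driving = 266.22 / 168
= 1.5846 (dimensionless)

1.5846 (dimensionless)


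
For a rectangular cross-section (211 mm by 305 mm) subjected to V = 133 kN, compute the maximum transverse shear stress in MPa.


A = b * h = 211 * 305 = 64355 mm^2
V = 133 kN = 133000.0 N
tau_max = 1.5 * V / A = 1.5 * 133000.0 / 64355
= 3.1 MPa

3.1 MPa


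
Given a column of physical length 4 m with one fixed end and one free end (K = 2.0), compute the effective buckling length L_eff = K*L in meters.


L_eff = K * L
= 2.0 * 4
= 8.0 m

8.0 m


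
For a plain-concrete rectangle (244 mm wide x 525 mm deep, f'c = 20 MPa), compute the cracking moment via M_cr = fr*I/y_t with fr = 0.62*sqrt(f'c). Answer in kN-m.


fr = 0.62 * sqrt(20) = 0.62 * 4.4721 = 2.7727 MPa
I = 244 * 525^3 / 12 = 2942296875.0 mm^4
y_t = 262.5 mm
M_cr = fr * I / y_t = 2.7727 * 2942296875.0 / 262.5 N-mm
= 31.0788 kN-m

31.0788 kN-m


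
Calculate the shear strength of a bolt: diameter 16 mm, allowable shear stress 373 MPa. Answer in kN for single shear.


A = pi * d^2 / 4 = pi * 16^2 / 4 = 201.0619 mm^2
V = f_v * A / 1000 = 373 * 201.0619 / 1000
= 74.9961 kN

74.9961 kN


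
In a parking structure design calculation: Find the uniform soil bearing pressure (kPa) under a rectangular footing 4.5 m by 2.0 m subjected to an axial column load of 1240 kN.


A = 4.5 * 2.0 = 9.0 m^2
q = P / A = 1240 / 9.0
= 137.7778 kPa

137.7778 kPa


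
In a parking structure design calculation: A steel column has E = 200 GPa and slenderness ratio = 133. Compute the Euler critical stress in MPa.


sigma_cr = pi^2 * E / lambda^2
= 9.8696 * 200000.0 / 133^2
= 9.8696 * 200000.0 / 17689
= 111.5903 MPa

111.5903 MPa


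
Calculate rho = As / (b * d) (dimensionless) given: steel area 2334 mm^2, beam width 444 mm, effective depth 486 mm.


rho = As / (b * d)
= 2334 / (444 * 486)
= 2334 / 215784
= 0.010816 (dimensionless)

0.010816 (dimensionless)


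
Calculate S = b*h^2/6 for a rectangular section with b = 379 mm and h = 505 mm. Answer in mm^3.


S = b * h^2 / 6
= 379 * 505^2 / 6
= 379 * 255025 / 6
= 16109079.17 mm^3

16109079.17 mm^3


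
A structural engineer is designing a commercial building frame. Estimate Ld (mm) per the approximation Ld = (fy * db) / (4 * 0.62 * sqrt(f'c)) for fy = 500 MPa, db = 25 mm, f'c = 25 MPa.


Ld = (fy * db) / (4 * 0.62 * sqrt(f'c))
= (500 * 25) / (4 * 0.62 * sqrt(25))
= 12500 / 12.4
= 1008.06 mm

1008.06 mm


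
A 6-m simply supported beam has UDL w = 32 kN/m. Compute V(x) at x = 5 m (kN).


R_A = w * L / 2 = 32 * 6 / 2 = 96.0 kN
V(x) = R_A - w * x = 96.0 - 32 * 5
= -64.0 kN

-64.0 kN


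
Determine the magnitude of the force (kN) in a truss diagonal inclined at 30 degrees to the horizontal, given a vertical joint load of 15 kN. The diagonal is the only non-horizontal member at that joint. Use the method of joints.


At the joint, only the diagonal has a vertical component, so vertical equilibrium gives:
F * sin(30) = 15
F = 15 / sin(30)
= 15 / 0.5
= 30.0 kN

30.0 kN


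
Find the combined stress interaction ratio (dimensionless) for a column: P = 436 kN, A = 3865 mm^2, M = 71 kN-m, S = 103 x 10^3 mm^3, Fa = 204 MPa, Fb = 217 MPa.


f_a = P / A = 436000.0 / 3865 = 112.8072 MPa
f_b = M / S = 71000000.0 / 103000.0 = 689.3204 MPa
Ratio = f_a / Fa + f_b / Fb
= 112.8072 / 204 + 689.3204 / 217
= 3.7296 (dimensionless)

3.7296 (dimensionless)


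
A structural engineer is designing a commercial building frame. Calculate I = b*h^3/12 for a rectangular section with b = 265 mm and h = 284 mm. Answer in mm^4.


I = b * h^3 / 12
= 265 * 284^3 / 12
= 265 * 22906304 / 12
= 505847546.67 mm^4

505847546.67 mm^4


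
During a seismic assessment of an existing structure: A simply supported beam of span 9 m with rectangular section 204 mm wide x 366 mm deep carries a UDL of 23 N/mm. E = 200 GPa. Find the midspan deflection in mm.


I = 204 * 366^3 / 12 = 833474232.0 mm^4
L = 9000.0 mm, w = 23 N/mm, E = 200000.0 MPa
delta = 5 * w * L^4 / (384 * E * I)
= 5 * 23 * 9000.0^4 / (384 * 200000.0 * 833474232.0)
= 11.7873 mm

11.7873 mm


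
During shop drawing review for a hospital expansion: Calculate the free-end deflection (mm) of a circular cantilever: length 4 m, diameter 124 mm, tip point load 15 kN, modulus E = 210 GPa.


I = pi * d^4 / 64 = pi * 124^4 / 64 = 11605307.16 mm^4
L = 4000.0 mm, P = 15000.0 N, E = 210000.0 MPa
delta = P * L^3 / (3 * E * I)
= 15000.0 * 4000.0^3 / (3 * 210000.0 * 11605307.16)
= 131.3028 mm

131.3028 mm


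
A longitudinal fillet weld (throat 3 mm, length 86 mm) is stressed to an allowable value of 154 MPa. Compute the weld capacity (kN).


Strength = throat * length * allowable stress
= 3 * 86 * 154 N
= 39732 N
= 39.73 kN

39.73 kN


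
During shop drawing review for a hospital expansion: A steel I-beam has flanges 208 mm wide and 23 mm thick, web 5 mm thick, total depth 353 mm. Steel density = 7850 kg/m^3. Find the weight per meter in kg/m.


A_flanges = 2 * 208 * 23 = 9568 mm^2
A_web = (353 - 2 * 23) * 5 = 1535 mm^2
A_total = 9568 + 1535 = 11103 mm^2 = 0.011103 m^2
Weight = rho * A = 7850 * 0.011103 = 87.1586 kg/m

87.1586 kg/m


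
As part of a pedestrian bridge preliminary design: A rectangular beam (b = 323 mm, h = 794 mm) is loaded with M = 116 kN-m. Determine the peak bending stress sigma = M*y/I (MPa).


I = b * h^3 / 12 = 323 * 794^3 / 12 = 13473573119.33 mm^4
y = h / 2 = 794 / 2 = 397.0 mm
M = 116 kN-m = 116000000.0 N-mm
sigma = M * y / I = 116000000.0 * 397.0 / 13473573119.33
= 3.42 MPa

3.42 MPa


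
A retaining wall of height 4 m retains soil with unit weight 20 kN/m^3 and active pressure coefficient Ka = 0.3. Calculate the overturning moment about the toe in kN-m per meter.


Pa = 0.5 * Ka * gamma * H^2
= 0.5 * 0.3 * 20 * 4^2
= 48.0 kN/m
Arm = H / 3 = 4 / 3 = 1.3333 m
Mo = Pa * arm = Pa * H / 3 = 48.0 * 4 / 3 = 64.0 kN-m/m

64.0 kN-m/m


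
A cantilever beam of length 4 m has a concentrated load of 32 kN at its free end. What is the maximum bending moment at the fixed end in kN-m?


For a cantilever with a point load at the free end:
M_max = P * L = 32 * 4 = 128 kN-m

128 kN-m


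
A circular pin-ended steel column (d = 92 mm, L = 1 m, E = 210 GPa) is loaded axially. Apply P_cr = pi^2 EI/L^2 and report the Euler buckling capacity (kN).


I = pi * d^4 / 64 = 3516585.72 mm^4
L = 1000.0 mm
P_cr = pi^2 * E * I / L^2
= 9.8696 * 210000.0 * 3516585.72 / 1000.0^2
= 7288535.08 N = 7288.5351 kN

7288.5351 kN


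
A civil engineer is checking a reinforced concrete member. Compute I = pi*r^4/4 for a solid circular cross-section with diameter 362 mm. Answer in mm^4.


r = d / 2 = 362 / 2 = 181.0 mm
I = pi * r^4 / 4 = pi * 181.0^4 / 4
= 842954592.04 mm^4

842954592.04 mm^4


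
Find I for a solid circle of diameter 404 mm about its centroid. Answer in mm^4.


r = d / 2 = 404 / 2 = 202.0 mm
I = pi * r^4 / 4 = pi * 202.0^4 / 4
= 1307661565.24 mm^4

1307661565.24 mm^4


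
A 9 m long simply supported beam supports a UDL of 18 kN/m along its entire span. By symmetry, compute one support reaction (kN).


Total load = w * L = 18 * 9 = 162 kN
By symmetry, each reaction R = total / 2 = 162 / 2 = 81.0 kN

81.0 kN


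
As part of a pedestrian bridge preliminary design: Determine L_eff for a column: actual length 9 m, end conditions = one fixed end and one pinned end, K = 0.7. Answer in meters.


L_eff = K * L
= 0.7 * 9
= 6.3 m

6.3 m


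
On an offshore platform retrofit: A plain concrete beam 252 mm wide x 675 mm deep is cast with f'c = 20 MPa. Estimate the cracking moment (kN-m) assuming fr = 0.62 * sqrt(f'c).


fr = 0.62 * sqrt(20) = 0.62 * 4.4721 = 2.7727 MPa
I = 252 * 675^3 / 12 = 6458484375.0 mm^4
y_t = 337.5 mm
M_cr = fr * I / y_t = 2.7727 * 6458484375.0 / 337.5 N-mm
= 53.0595 kN-m

53.0595 kN-m


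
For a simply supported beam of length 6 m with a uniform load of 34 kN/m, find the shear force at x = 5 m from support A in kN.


R_A = w * L / 2 = 34 * 6 / 2 = 102.0 kN
V(x) = R_A - w * x = 102.0 - 34 * 5
= -68.0 kN

-68.0 kN


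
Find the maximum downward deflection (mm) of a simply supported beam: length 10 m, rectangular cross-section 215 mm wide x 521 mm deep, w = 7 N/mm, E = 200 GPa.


I = 215 * 521^3 / 12 = 2533788634.58 mm^4
L = 10000.0 mm, w = 7 N/mm, E = 200000.0 MPa
delta = 5 * w * L^4 / (384 * E * I)
= 5 * 7 * 10000.0^4 / (384 * 200000.0 * 2533788634.58)
= 1.7986 mm

1.7986 mm


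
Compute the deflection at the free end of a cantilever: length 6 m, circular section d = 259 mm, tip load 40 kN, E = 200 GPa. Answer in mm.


I = pi * d^4 / 64 = pi * 259^4 / 64 = 220886388.76 mm^4
L = 6000.0 mm, P = 40000.0 N, E = 200000.0 MPa
delta = P * L^3 / (3 * E * I)
= 40000.0 * 6000.0^3 / (3 * 200000.0 * 220886388.76)
= 65.1919 mm

65.1919 mm


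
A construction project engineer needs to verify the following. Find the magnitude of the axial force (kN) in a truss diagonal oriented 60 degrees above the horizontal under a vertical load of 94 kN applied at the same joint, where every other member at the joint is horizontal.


At the joint, only the diagonal has a vertical component, so vertical equilibrium gives:
F * sin(60) = 94
F = 94 / sin(60)
= 94 / 0.866025
= 108.54 kN

108.54 kN


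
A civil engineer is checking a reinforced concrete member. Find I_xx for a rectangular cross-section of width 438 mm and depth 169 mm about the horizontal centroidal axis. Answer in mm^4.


I = b * h^3 / 12
= 438 * 169^3 / 12
= 438 * 4826809 / 12
= 176178528.5 mm^4

176178528.5 mm^4


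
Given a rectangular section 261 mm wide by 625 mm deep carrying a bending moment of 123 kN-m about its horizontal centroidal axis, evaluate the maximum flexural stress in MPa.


I = b * h^3 / 12 = 261 * 625^3 / 12 = 5310058593.75 mm^4
y = h / 2 = 625 / 2 = 312.5 mm
M = 123 kN-m = 123000000.0 N-mm
sigma = M * y / I = 123000000.0 * 312.5 / 5310058593.75
= 7.24 MPa

7.24 MPa


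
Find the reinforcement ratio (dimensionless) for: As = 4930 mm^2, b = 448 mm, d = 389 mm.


rho = As / (b * d)
= 4930 / (448 * 389)
= 4930 / 174272
= 0.028289 (dimensionless)

0.028289 (dimensionless)


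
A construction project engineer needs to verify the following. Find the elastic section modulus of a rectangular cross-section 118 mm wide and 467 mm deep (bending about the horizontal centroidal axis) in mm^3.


S = b * h^2 / 6
= 118 * 467^2 / 6
= 118 * 218089 / 6
= 4289083.67 mm^3

4289083.67 mm^3


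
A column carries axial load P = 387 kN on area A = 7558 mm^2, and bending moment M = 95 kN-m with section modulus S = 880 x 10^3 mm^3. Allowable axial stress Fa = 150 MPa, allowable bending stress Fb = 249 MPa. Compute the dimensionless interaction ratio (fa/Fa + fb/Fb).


f_a = P / A = 387000.0 / 7558 = 51.204 MPa
f_b = M / S = 95000000.0 / 880000.0 = 107.9545 MPa
Ratio = f_a / Fa + f_b / Fb
= 51.204 / 150 + 107.9545 / 249
= 0.7749 (dimensionless)

0.7749 (dimensionless)
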